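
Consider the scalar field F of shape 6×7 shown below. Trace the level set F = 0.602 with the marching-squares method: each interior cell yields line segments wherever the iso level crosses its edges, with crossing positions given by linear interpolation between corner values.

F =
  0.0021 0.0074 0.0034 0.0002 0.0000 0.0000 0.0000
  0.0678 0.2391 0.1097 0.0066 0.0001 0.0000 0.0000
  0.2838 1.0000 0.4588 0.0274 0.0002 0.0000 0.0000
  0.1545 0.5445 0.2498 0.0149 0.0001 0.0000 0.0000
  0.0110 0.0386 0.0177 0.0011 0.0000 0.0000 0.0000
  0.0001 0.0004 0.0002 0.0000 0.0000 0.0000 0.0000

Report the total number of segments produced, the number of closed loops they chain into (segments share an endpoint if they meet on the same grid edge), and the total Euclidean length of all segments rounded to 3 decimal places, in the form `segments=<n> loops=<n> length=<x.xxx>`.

segments=4 loops=1 length=3.843

cell (1,0): code 0100 → (1.477,1.000)–(2.000,0.444)
cell (1,1): code 1000 → (2.000,1.735)–(1.477,1.000)
cell (2,0): code 0010 → (2.000,0.444)–(2.874,1.000)
cell (2,1): code 0001 → (2.874,1.000)–(2.000,1.735)
total: 4 segments, chained into 1 closed loop(s), length Σ = 3.843169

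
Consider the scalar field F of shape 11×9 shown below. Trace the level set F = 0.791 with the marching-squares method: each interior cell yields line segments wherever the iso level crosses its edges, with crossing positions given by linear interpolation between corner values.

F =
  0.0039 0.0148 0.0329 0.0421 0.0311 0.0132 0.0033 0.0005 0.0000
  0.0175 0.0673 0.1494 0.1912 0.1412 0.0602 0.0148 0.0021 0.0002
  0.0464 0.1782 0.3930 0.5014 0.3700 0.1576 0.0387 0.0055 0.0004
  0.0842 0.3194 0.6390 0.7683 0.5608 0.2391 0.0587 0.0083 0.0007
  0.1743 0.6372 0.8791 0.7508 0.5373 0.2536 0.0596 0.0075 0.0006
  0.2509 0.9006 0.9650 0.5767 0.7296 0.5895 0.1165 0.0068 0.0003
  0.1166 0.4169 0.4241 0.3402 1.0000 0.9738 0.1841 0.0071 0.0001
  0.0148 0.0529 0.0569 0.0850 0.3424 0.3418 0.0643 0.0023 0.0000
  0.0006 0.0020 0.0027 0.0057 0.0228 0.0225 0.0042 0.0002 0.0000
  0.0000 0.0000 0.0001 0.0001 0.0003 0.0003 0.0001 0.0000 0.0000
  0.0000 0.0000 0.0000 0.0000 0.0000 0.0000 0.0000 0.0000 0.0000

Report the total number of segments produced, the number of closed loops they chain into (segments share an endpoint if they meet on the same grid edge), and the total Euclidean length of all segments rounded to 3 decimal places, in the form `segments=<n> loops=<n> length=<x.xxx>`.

cell (3,1): code 0100 → (3.633,2.000)–(4.000,1.636)
cell (3,2): code 1000 → (4.000,2.687)–(3.633,2.000)
cell (4,0): code 0100 → (4.584,1.000)–(5.000,0.831)
cell (4,1): code 1110 → (4.000,1.636)–(4.584,1.000)
cell (4,2): code 1001 → (5.000,2.448)–(4.000,2.687)
cell (5,0): code 0010 → (5.000,0.831)–(5.227,1.000)
cell (5,1): code 0011 → (5.227,1.000)–(5.322,2.000)
cell (5,2): code 0001 → (5.322,2.000)–(5.000,2.448)
cell (5,3): code 0100 → (5.227,4.000)–(6.000,3.683)
cell (5,4): code 1100 → (5.524,5.000)–(5.227,4.000)
cell (5,5): code 1000 → (6.000,5.231)–(5.524,5.000)
cell (6,3): code 0010 → (6.000,3.683)–(6.318,4.000)
cell (6,4): code 0011 → (6.318,4.000)–(6.289,5.000)
cell (6,5): code 0001 → (6.289,5.000)–(6.000,5.231)
total: 14 segments, chained into 2 closed loop(s), length Σ = 9.701625

segments=14 loops=2 length=9.702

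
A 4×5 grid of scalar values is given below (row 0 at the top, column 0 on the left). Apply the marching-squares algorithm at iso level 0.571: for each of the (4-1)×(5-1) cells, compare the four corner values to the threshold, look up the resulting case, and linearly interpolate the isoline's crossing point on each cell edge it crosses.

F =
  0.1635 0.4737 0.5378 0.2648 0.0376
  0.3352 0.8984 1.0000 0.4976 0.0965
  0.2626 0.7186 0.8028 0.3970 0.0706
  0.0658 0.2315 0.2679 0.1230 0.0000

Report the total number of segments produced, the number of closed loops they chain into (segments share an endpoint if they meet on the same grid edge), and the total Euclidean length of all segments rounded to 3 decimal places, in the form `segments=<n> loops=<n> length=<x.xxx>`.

segments=8 loops=1 length=7.480

cell (0,0): code 0100 → (0.229,1.000)–(1.000,0.419)
cell (0,1): code 1100 → (0.072,2.000)–(0.229,1.000)
cell (0,2): code 1000 → (1.000,2.854)–(0.072,2.000)
cell (1,0): code 0110 → (1.000,0.419)–(2.000,0.676)
cell (1,2): code 1001 → (2.000,2.571)–(1.000,2.854)
cell (2,0): code 0010 → (2.000,0.676)–(2.303,1.000)
cell (2,1): code 0011 → (2.303,1.000)–(2.433,2.000)
cell (2,2): code 0001 → (2.433,2.000)–(2.000,2.571)
total: 8 segments, chained into 1 closed loop(s), length Σ = 7.479696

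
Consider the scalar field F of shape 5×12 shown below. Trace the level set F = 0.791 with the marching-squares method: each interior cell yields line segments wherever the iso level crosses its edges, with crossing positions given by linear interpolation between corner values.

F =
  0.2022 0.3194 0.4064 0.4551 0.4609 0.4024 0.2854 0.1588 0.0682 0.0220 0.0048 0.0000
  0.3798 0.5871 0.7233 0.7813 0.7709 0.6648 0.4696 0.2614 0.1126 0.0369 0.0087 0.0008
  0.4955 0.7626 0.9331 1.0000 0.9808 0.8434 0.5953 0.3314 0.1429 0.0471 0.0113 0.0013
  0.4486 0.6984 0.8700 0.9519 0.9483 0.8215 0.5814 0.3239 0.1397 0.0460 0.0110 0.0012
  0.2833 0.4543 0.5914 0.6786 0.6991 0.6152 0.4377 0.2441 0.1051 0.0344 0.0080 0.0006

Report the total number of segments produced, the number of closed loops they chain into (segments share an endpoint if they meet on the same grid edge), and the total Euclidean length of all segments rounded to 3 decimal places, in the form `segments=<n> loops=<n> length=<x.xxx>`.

segments=12 loops=1 length=10.610

cell (1,1): code 0100 → (1.323,2.000)–(2.000,1.167)
cell (1,2): code 1100 → (1.044,3.000)–(1.323,2.000)
cell (1,3): code 1100 → (1.096,4.000)–(1.044,3.000)
cell (1,4): code 1100 → (1.707,5.000)–(1.096,4.000)
cell (1,5): code 1000 → (2.000,5.211)–(1.707,5.000)
cell (2,1): code 0110 → (2.000,1.167)–(3.000,1.540)
cell (2,5): code 1001 → (3.000,5.127)–(2.000,5.211)
cell (3,1): code 0010 → (3.000,1.540)–(3.284,2.000)
cell (3,2): code 0011 → (3.284,2.000)–(3.589,3.000)
cell (3,3): code 0011 → (3.589,3.000)–(3.631,4.000)
cell (3,4): code 0011 → (3.631,4.000)–(3.148,5.000)
cell (3,5): code 0001 → (3.148,5.000)–(3.000,5.127)
total: 12 segments, chained into 1 closed loop(s), length Σ = 10.610195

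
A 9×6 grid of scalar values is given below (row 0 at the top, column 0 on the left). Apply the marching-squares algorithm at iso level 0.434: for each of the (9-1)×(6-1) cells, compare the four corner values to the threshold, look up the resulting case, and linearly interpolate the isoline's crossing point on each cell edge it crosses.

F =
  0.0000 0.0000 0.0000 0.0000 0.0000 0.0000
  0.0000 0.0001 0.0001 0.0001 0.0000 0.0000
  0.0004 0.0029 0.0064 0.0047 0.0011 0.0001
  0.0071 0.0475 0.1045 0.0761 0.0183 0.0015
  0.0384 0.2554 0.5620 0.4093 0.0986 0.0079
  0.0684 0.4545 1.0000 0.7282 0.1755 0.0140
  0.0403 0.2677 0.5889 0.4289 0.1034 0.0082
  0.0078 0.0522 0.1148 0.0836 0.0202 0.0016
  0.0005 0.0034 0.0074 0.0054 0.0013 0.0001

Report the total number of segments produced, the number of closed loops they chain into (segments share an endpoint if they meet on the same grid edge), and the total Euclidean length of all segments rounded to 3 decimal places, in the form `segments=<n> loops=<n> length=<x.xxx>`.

segments=12 loops=1 length=7.726

cell (3,1): code 0100 → (3.720,2.000)–(4.000,1.583)
cell (3,2): code 1000 → (4.000,2.838)–(3.720,2.000)
cell (4,0): code 0100 → (4.897,1.000)–(5.000,0.947)
cell (4,1): code 1110 → (4.000,1.583)–(4.897,1.000)
cell (4,2): code 1101 → (4.077,3.000)–(4.000,2.838)
cell (4,3): code 1000 → (5.000,3.532)–(4.077,3.000)
cell (5,0): code 0010 → (5.000,0.947)–(5.110,1.000)
cell (5,1): code 0111 → (5.110,1.000)–(6.000,1.518)
cell (5,2): code 1011 → (6.000,2.968)–(5.983,3.000)
cell (5,3): code 0001 → (5.983,3.000)–(5.000,3.532)
cell (6,1): code 0010 → (6.000,1.518)–(6.327,2.000)
cell (6,2): code 0001 → (6.327,2.000)–(6.000,2.968)
total: 12 segments, chained into 1 closed loop(s), length Σ = 7.726165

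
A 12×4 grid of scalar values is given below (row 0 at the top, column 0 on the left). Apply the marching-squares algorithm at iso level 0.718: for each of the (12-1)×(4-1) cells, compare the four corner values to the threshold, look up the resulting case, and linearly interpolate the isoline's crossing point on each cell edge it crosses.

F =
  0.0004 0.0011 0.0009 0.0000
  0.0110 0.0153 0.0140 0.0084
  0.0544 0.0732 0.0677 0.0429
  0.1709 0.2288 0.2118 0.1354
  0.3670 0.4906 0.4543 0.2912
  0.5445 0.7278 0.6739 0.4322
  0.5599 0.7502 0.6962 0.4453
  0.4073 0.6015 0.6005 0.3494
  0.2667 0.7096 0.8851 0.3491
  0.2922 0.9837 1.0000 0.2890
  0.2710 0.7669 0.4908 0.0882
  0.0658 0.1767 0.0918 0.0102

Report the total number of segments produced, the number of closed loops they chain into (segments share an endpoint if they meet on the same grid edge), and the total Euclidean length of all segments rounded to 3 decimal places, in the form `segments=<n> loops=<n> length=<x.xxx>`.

segments=16 loops=2 length=10.121

cell (4,0): code 0100 → (4.959,1.000)–(5.000,0.947)
cell (4,1): code 1000 → (5.000,1.182)–(4.959,1.000)
cell (5,0): code 0110 → (5.000,0.947)–(6.000,0.831)
cell (5,1): code 1001 → (6.000,1.596)–(5.000,1.182)
cell (6,0): code 0010 → (6.000,0.831)–(6.217,1.000)
cell (6,1): code 0001 → (6.217,1.000)–(6.000,1.596)
cell (7,1): code 0100 → (7.413,2.000)–(8.000,1.048)
cell (7,2): code 1000 → (8.000,2.312)–(7.413,2.000)
cell (8,0): code 0100 → (8.031,1.000)–(9.000,0.616)
cell (8,1): code 1110 → (8.000,1.048)–(8.031,1.000)
cell (8,2): code 1001 → (9.000,2.397)–(8.000,2.312)
cell (9,0): code 0110 → (9.000,0.616)–(10.000,0.901)
cell (9,1): code 1011 → (10.000,1.177)–(9.554,2.000)
cell (9,2): code 0001 → (9.554,2.000)–(9.000,2.397)
cell (10,0): code 0010 → (10.000,0.901)–(10.083,1.000)
cell (10,1): code 0001 → (10.083,1.000)–(10.000,1.177)
total: 16 segments, chained into 2 closed loop(s), length Σ = 10.120527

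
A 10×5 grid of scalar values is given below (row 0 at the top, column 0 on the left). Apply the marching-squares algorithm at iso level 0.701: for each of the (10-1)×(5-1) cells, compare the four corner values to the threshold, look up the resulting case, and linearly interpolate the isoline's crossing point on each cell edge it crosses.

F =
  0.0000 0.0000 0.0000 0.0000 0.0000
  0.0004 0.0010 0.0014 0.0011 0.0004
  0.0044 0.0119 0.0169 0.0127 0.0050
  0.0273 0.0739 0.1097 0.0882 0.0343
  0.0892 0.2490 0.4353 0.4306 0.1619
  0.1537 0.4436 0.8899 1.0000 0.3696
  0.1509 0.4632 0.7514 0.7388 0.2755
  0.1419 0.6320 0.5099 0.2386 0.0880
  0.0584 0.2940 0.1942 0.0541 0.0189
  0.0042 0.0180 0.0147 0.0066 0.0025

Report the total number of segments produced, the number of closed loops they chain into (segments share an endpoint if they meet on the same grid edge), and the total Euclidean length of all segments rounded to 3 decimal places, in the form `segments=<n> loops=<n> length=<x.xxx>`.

segments=8 loops=1 length=5.804

cell (4,1): code 0100 → (4.584,2.000)–(5.000,1.577)
cell (4,2): code 1100 → (4.475,3.000)–(4.584,2.000)
cell (4,3): code 1000 → (5.000,3.474)–(4.475,3.000)
cell (5,1): code 0110 → (5.000,1.577)–(6.000,1.825)
cell (5,3): code 1001 → (6.000,3.082)–(5.000,3.474)
cell (6,1): code 0010 → (6.000,1.825)–(6.209,2.000)
cell (6,2): code 0011 → (6.209,2.000)–(6.076,3.000)
cell (6,3): code 0001 → (6.076,3.000)–(6.000,3.082)
total: 8 segments, chained into 1 closed loop(s), length Σ = 5.803775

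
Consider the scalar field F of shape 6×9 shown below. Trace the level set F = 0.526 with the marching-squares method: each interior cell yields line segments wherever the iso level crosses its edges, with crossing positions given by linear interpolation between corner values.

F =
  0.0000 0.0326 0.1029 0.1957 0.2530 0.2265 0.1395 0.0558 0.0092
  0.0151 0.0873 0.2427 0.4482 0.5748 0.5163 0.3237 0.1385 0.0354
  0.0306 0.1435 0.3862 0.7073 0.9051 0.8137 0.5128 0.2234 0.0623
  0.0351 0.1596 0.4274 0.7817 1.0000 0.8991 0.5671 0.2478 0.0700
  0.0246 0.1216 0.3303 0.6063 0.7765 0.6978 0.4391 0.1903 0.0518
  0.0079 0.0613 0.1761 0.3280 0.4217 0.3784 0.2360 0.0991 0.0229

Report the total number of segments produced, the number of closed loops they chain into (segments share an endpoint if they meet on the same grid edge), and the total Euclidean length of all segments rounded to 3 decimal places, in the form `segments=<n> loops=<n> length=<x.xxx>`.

cell (0,3): code 0100 → (0.848,4.000)–(1.000,3.615)
cell (0,4): code 1000 → (1.000,4.834)–(0.848,4.000)
cell (1,2): code 0100 → (1.300,3.000)–(2.000,2.435)
cell (1,3): code 1110 → (1.000,3.615)–(1.300,3.000)
cell (1,4): code 1101 → (1.033,5.000)–(1.000,4.834)
cell (1,5): code 1000 → (2.000,5.956)–(1.033,5.000)
cell (2,2): code 0110 → (2.000,2.435)–(3.000,2.278)
cell (2,5): code 1101 → (2.243,6.000)–(2.000,5.956)
cell (2,6): code 1000 → (3.000,6.129)–(2.243,6.000)
cell (3,2): code 0110 → (3.000,2.278)–(4.000,2.709)
cell (3,5): code 1011 → (4.000,5.664)–(3.321,6.000)
cell (3,6): code 0001 → (3.321,6.000)–(3.000,6.129)
cell (4,2): code 0010 → (4.000,2.709)–(4.289,3.000)
cell (4,3): code 0011 → (4.289,3.000)–(4.706,4.000)
cell (4,4): code 0011 → (4.706,4.000)–(4.538,5.000)
cell (4,5): code 0001 → (4.538,5.000)–(4.000,5.664)
total: 16 segments, chained into 1 closed loop(s), length Σ = 11.955645

segments=16 loops=1 length=11.956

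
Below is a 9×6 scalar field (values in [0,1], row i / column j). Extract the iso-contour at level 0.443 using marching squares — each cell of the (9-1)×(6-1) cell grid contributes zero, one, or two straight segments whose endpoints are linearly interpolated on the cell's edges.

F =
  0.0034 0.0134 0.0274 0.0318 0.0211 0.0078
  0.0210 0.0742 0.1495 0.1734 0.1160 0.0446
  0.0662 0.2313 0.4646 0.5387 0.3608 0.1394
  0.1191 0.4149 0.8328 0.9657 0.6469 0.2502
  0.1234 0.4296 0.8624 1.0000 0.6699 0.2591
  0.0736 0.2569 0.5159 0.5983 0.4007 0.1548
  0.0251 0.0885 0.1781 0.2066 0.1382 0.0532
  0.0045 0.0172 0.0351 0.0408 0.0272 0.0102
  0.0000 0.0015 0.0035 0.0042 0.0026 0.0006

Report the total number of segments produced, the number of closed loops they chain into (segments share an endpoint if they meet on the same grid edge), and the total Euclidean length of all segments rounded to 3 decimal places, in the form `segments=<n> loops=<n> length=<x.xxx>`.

cell (1,1): code 0100 → (1.931,2.000)–(2.000,1.907)
cell (1,2): code 1100 → (1.738,3.000)–(1.931,2.000)
cell (1,3): code 1000 → (2.000,3.538)–(1.738,3.000)
cell (2,1): code 0110 → (2.000,1.907)–(3.000,1.067)
cell (2,3): code 1101 → (2.287,4.000)–(2.000,3.538)
cell (2,4): code 1000 → (3.000,4.514)–(2.287,4.000)
cell (3,1): code 0110 → (3.000,1.067)–(4.000,1.031)
cell (3,4): code 1001 → (4.000,4.552)–(3.000,4.514)
cell (4,1): code 0110 → (4.000,1.031)–(5.000,1.719)
cell (4,3): code 1011 → (5.000,3.786)–(4.843,4.000)
cell (4,4): code 0001 → (4.843,4.000)–(4.000,4.552)
cell (5,1): code 0010 → (5.000,1.719)–(5.216,2.000)
cell (5,2): code 0011 → (5.216,2.000)–(5.396,3.000)
cell (5,3): code 0001 → (5.396,3.000)–(5.000,3.786)
total: 14 segments, chained into 1 closed loop(s), length Σ = 11.200350

segments=14 loops=1 length=11.200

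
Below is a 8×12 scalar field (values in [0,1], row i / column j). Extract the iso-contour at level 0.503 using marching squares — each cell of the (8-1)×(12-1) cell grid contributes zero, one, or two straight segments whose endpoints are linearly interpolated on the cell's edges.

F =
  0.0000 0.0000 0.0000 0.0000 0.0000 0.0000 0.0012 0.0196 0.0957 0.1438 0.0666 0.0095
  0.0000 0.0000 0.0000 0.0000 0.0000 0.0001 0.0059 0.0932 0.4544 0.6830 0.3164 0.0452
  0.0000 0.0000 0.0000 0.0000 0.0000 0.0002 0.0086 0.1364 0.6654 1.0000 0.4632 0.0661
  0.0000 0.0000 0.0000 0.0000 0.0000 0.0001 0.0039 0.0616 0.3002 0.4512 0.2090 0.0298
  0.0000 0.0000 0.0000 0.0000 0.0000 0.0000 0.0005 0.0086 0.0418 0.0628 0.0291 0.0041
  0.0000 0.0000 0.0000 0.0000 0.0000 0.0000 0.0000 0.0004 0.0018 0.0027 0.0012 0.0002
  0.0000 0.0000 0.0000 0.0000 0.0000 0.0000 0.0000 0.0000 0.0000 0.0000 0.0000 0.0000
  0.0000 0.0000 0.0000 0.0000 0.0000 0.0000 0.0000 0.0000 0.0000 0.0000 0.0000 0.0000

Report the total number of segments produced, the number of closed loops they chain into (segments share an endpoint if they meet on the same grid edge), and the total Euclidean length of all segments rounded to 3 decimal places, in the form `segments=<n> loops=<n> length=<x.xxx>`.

segments=8 loops=1 length=6.618

cell (0,8): code 0100 → (0.666,9.000)–(1.000,8.213)
cell (0,9): code 1000 → (1.000,9.491)–(0.666,9.000)
cell (1,7): code 0100 → (1.230,8.000)–(2.000,7.693)
cell (1,8): code 1110 → (1.000,8.213)–(1.230,8.000)
cell (1,9): code 1001 → (2.000,9.926)–(1.000,9.491)
cell (2,7): code 0010 → (2.000,7.693)–(2.445,8.000)
cell (2,8): code 0011 → (2.445,8.000)–(2.906,9.000)
cell (2,9): code 0001 → (2.906,9.000)–(2.000,9.926)
total: 8 segments, chained into 1 closed loop(s), length Σ = 6.618123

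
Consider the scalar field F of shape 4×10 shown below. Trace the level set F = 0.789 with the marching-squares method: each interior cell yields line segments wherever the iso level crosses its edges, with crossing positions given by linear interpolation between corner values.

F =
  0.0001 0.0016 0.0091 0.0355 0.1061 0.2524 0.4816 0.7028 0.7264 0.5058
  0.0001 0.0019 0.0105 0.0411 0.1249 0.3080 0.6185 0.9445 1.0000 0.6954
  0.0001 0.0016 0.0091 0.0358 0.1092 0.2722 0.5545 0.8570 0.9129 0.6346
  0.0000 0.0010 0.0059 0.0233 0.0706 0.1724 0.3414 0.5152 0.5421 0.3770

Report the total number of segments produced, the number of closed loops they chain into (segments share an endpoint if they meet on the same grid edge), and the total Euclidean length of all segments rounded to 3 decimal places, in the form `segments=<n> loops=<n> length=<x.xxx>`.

segments=8 loops=1 length=6.773

cell (0,6): code 0100 → (0.357,7.000)–(1.000,6.523)
cell (0,7): code 1100 → (0.229,8.000)–(0.357,7.000)
cell (0,8): code 1000 → (1.000,8.693)–(0.229,8.000)
cell (1,6): code 0110 → (1.000,6.523)–(2.000,6.775)
cell (1,8): code 1001 → (2.000,8.445)–(1.000,8.693)
cell (2,6): code 0010 → (2.000,6.775)–(2.199,7.000)
cell (2,7): code 0011 → (2.199,7.000)–(2.334,8.000)
cell (2,8): code 0001 → (2.334,8.000)–(2.000,8.445)
total: 8 segments, chained into 1 closed loop(s), length Σ = 6.773081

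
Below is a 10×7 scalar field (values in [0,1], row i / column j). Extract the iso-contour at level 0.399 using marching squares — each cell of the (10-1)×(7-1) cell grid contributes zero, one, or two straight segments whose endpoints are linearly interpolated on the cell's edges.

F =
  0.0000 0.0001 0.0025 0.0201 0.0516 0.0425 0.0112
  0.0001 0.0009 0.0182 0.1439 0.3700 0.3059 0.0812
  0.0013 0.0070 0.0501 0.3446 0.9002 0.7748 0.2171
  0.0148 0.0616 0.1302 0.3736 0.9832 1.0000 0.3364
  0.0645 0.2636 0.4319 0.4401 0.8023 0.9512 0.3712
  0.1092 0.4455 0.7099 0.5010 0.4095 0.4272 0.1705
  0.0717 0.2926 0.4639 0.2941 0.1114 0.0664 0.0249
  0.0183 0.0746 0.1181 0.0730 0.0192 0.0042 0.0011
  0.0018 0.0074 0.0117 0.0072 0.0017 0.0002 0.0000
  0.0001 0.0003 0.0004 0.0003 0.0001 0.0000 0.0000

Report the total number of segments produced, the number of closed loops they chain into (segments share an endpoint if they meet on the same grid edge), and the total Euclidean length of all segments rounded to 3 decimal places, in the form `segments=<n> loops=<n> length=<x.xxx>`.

cell (1,3): code 0100 → (1.055,4.000)–(2.000,3.098)
cell (1,4): code 1100 → (1.199,5.000)–(1.055,4.000)
cell (1,5): code 1000 → (2.000,5.674)–(1.199,5.000)
cell (2,3): code 0110 → (2.000,3.098)–(3.000,3.042)
cell (2,5): code 1001 → (3.000,5.906)–(2.000,5.674)
cell (3,1): code 0100 → (3.891,2.000)–(4.000,1.805)
cell (3,2): code 1100 → (3.382,3.000)–(3.891,2.000)
cell (3,3): code 1110 → (3.000,3.042)–(3.382,3.000)
cell (3,5): code 1001 → (4.000,5.952)–(3.000,5.906)
cell (4,0): code 0100 → (4.744,1.000)–(5.000,0.862)
cell (4,1): code 1110 → (4.000,1.805)–(4.744,1.000)
cell (4,5): code 1001 → (5.000,5.110)–(4.000,5.952)
cell (5,0): code 0010 → (5.000,0.862)–(5.304,1.000)
cell (5,1): code 0111 → (5.304,1.000)–(6.000,1.621)
cell (5,2): code 1011 → (6.000,2.382)–(5.493,3.000)
cell (5,3): code 0011 → (5.493,3.000)–(5.035,4.000)
cell (5,4): code 0011 → (5.035,4.000)–(5.078,5.000)
cell (5,5): code 0001 → (5.078,5.000)–(5.000,5.110)
cell (6,1): code 0010 → (6.000,1.621)–(6.188,2.000)
cell (6,2): code 0001 → (6.188,2.000)–(6.000,2.382)
total: 20 segments, chained into 1 closed loop(s), length Σ = 15.967652

segments=20 loops=1 length=15.968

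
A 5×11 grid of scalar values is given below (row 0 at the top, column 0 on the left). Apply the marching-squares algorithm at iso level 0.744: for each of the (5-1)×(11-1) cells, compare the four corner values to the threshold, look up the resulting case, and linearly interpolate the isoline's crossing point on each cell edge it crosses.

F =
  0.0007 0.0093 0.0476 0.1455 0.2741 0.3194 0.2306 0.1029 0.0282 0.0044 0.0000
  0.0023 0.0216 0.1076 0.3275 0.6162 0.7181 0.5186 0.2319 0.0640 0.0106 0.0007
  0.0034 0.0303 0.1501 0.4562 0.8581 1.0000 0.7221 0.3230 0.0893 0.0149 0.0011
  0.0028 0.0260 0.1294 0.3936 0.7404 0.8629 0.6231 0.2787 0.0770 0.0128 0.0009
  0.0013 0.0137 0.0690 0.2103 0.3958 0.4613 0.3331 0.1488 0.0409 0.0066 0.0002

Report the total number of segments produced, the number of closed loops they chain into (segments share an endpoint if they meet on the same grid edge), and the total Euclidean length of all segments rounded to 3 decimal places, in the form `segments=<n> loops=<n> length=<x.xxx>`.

segments=8 loops=1 length=6.667

cell (1,3): code 0100 → (1.528,4.000)–(2.000,3.716)
cell (1,4): code 1100 → (1.092,5.000)–(1.528,4.000)
cell (1,5): code 1000 → (2.000,5.921)–(1.092,5.000)
cell (2,3): code 0010 → (2.000,3.716)–(2.969,4.000)
cell (2,4): code 0111 → (2.969,4.000)–(3.000,4.029)
cell (2,5): code 1001 → (3.000,5.496)–(2.000,5.921)
cell (3,4): code 0010 → (3.000,4.029)–(3.296,5.000)
cell (3,5): code 0001 → (3.296,5.000)–(3.000,5.496)
total: 8 segments, chained into 1 closed loop(s), length Σ = 6.666693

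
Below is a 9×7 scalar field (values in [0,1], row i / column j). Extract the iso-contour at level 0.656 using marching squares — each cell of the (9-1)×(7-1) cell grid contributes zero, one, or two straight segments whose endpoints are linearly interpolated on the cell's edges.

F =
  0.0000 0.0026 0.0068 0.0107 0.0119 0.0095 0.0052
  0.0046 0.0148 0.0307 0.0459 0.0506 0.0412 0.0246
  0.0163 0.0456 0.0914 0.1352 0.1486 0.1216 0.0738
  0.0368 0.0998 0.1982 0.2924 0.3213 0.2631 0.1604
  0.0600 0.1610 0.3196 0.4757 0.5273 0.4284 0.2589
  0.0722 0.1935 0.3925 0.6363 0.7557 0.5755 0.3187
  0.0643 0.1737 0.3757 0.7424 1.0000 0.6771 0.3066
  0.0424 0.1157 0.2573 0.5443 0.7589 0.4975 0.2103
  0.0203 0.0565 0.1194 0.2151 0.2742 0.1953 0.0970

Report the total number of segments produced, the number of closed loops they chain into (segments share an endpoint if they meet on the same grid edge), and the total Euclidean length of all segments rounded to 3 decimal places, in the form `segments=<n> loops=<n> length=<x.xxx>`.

segments=12 loops=1 length=7.304

cell (4,3): code 0100 → (4.563,4.000)–(5.000,3.165)
cell (4,4): code 1000 → (5.000,4.553)–(4.563,4.000)
cell (5,2): code 0100 → (5.186,3.000)–(6.000,2.764)
cell (5,3): code 1110 → (5.000,3.165)–(5.186,3.000)
cell (5,4): code 1101 → (5.792,5.000)–(5.000,4.553)
cell (5,5): code 1000 → (6.000,5.057)–(5.792,5.000)
cell (6,2): code 0010 → (6.000,2.764)–(6.436,3.000)
cell (6,3): code 0111 → (6.436,3.000)–(7.000,3.521)
cell (6,4): code 1011 → (7.000,4.394)–(6.117,5.000)
cell (6,5): code 0001 → (6.117,5.000)–(6.000,5.057)
cell (7,3): code 0010 → (7.000,3.521)–(7.212,4.000)
cell (7,4): code 0001 → (7.212,4.000)–(7.000,4.394)
total: 12 segments, chained into 1 closed loop(s), length Σ = 7.304036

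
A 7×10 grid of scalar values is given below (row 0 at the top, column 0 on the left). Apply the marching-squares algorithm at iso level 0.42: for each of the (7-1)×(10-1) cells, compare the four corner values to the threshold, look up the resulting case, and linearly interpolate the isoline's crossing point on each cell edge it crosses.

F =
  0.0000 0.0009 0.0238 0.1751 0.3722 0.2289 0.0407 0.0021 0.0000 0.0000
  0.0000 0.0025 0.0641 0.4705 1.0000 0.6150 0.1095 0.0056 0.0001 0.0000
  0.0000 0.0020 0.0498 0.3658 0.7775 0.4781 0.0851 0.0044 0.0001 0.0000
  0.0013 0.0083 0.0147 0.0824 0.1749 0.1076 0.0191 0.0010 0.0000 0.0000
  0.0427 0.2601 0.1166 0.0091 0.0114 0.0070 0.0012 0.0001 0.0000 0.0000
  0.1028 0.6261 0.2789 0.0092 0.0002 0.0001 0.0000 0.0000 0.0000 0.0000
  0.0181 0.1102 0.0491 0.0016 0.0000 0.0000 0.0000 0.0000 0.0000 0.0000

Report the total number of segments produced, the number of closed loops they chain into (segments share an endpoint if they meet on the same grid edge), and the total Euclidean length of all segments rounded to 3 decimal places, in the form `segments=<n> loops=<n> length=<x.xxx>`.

cell (0,2): code 0100 → (0.829,3.000)–(1.000,2.876)
cell (0,3): code 1100 → (0.076,4.000)–(0.829,3.000)
cell (0,4): code 1100 → (0.495,5.000)–(0.076,4.000)
cell (0,5): code 1000 → (1.000,5.386)–(0.495,5.000)
cell (1,2): code 0010 → (1.000,2.876)–(1.482,3.000)
cell (1,3): code 0111 → (1.482,3.000)–(2.000,3.132)
cell (1,5): code 1001 → (2.000,5.148)–(1.000,5.386)
cell (2,3): code 0010 → (2.000,3.132)–(2.593,4.000)
cell (2,4): code 0011 → (2.593,4.000)–(2.157,5.000)
cell (2,5): code 0001 → (2.157,5.000)–(2.000,5.148)
cell (4,0): code 0100 → (4.437,1.000)–(5.000,0.606)
cell (4,1): code 1000 → (5.000,1.594)–(4.437,1.000)
cell (5,0): code 0010 → (5.000,0.606)–(5.399,1.000)
cell (5,1): code 0001 → (5.399,1.000)–(5.000,1.594)
total: 14 segments, chained into 2 closed loop(s), length Σ = 10.383078

segments=14 loops=2 length=10.383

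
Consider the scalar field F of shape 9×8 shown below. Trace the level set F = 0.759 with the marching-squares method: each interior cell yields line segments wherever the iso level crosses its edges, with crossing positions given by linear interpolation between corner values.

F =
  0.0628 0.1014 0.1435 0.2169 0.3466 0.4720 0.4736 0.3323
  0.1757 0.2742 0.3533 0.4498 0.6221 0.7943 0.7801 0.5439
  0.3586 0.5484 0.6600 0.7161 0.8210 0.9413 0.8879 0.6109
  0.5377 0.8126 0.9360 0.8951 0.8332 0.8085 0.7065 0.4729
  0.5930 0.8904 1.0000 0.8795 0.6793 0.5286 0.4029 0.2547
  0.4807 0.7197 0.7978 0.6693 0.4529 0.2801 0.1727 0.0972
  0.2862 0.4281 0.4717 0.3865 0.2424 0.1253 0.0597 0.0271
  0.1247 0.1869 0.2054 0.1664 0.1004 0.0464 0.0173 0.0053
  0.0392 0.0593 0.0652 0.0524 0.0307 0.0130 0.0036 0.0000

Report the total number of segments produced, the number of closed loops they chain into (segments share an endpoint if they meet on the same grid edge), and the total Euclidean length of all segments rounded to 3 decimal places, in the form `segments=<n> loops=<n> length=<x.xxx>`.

cell (0,4): code 0100 → (0.890,5.000)–(1.000,4.795)
cell (0,5): code 1100 → (0.931,6.000)–(0.890,5.000)
cell (0,6): code 1000 → (1.000,6.089)–(0.931,6.000)
cell (1,3): code 0100 → (1.688,4.000)–(2.000,3.409)
cell (1,4): code 1110 → (1.000,4.795)–(1.688,4.000)
cell (1,6): code 1001 → (2.000,6.465)–(1.000,6.089)
cell (2,0): code 0100 → (2.797,1.000)–(3.000,0.805)
cell (2,1): code 1100 → (2.359,2.000)–(2.797,1.000)
cell (2,2): code 1100 → (2.240,3.000)–(2.359,2.000)
cell (2,3): code 1110 → (2.000,3.409)–(2.240,3.000)
cell (2,5): code 1011 → (3.000,5.485)–(2.711,6.000)
cell (2,6): code 0001 → (2.711,6.000)–(2.000,6.465)
cell (3,0): code 0110 → (3.000,0.805)–(4.000,0.558)
cell (3,3): code 1011 → (4.000,3.602)–(3.482,4.000)
cell (3,4): code 0011 → (3.482,4.000)–(3.177,5.000)
cell (3,5): code 0001 → (3.177,5.000)–(3.000,5.485)
cell (4,0): code 0010 → (4.000,0.558)–(4.770,1.000)
cell (4,1): code 0111 → (4.770,1.000)–(5.000,1.503)
cell (4,2): code 1011 → (5.000,2.302)–(4.573,3.000)
cell (4,3): code 0001 → (4.573,3.000)–(4.000,3.602)
cell (5,1): code 0010 → (5.000,1.503)–(5.119,2.000)
cell (5,2): code 0001 → (5.119,2.000)–(5.000,2.302)
total: 22 segments, chained into 1 closed loop(s), length Σ = 15.599354

segments=22 loops=1 length=15.599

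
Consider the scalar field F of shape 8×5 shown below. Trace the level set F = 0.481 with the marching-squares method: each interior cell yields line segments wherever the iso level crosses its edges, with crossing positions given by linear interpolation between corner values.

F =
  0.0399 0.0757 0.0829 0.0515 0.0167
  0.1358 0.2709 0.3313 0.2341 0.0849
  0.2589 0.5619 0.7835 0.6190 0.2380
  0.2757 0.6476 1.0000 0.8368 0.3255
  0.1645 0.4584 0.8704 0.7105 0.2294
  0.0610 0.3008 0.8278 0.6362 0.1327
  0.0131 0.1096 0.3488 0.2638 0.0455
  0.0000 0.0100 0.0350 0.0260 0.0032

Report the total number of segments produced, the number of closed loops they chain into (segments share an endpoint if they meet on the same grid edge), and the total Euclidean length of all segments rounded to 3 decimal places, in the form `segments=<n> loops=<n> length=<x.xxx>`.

segments=14 loops=1 length=11.827

cell (1,0): code 0100 → (1.722,1.000)–(2.000,0.733)
cell (1,1): code 1100 → (1.331,2.000)–(1.722,1.000)
cell (1,2): code 1100 → (1.641,3.000)–(1.331,2.000)
cell (1,3): code 1000 → (2.000,3.362)–(1.641,3.000)
cell (2,0): code 0110 → (2.000,0.733)–(3.000,0.552)
cell (2,3): code 1001 → (3.000,3.696)–(2.000,3.362)
cell (3,0): code 0010 → (3.000,0.552)–(3.881,1.000)
cell (3,1): code 0111 → (3.881,1.000)–(4.000,1.055)
cell (3,3): code 1001 → (4.000,3.477)–(3.000,3.696)
cell (4,1): code 0110 → (4.000,1.055)–(5.000,1.342)
cell (4,3): code 1001 → (5.000,3.308)–(4.000,3.477)
cell (5,1): code 0010 → (5.000,1.342)–(5.724,2.000)
cell (5,2): code 0011 → (5.724,2.000)–(5.417,3.000)
cell (5,3): code 0001 → (5.417,3.000)–(5.000,3.308)
total: 14 segments, chained into 1 closed loop(s), length Σ = 11.826798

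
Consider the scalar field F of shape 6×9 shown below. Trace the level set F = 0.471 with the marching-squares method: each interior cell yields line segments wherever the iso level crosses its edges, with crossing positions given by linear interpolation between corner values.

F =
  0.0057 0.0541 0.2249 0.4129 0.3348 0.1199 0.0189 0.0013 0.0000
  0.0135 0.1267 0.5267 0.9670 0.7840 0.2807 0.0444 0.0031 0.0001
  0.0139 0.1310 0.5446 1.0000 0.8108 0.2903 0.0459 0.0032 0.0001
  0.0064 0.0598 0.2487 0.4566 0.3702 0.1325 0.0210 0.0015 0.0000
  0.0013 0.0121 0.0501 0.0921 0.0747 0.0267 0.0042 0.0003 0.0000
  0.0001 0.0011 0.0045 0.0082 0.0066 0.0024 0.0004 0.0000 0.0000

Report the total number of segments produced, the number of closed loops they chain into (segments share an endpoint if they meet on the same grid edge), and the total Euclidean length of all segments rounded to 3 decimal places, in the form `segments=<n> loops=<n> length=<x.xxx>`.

segments=10 loops=1 length=8.984

cell (0,1): code 0100 → (0.815,2.000)–(1.000,1.861)
cell (0,2): code 1100 → (0.105,3.000)–(0.815,2.000)
cell (0,3): code 1100 → (0.303,4.000)–(0.105,3.000)
cell (0,4): code 1000 → (1.000,4.622)–(0.303,4.000)
cell (1,1): code 0110 → (1.000,1.861)–(2.000,1.822)
cell (1,4): code 1001 → (2.000,4.653)–(1.000,4.622)
cell (2,1): code 0010 → (2.000,1.822)–(2.249,2.000)
cell (2,2): code 0011 → (2.249,2.000)–(2.974,3.000)
cell (2,3): code 0011 → (2.974,3.000)–(2.771,4.000)
cell (2,4): code 0001 → (2.771,4.000)–(2.000,4.653)
total: 10 segments, chained into 1 closed loop(s), length Σ = 8.984166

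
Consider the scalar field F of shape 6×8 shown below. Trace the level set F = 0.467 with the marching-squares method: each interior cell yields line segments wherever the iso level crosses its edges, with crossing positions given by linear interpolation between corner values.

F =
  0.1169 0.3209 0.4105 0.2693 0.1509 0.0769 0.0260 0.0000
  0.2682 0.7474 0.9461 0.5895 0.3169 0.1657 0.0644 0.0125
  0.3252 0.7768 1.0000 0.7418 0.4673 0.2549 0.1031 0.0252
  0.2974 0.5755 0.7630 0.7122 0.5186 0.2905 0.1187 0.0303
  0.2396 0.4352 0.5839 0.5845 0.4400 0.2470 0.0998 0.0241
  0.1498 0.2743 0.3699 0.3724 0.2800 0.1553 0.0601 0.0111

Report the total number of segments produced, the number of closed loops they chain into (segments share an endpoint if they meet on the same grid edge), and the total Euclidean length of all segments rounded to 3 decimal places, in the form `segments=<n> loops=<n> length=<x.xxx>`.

segments=16 loops=1 length=13.041

cell (0,0): code 0100 → (0.343,1.000)–(1.000,0.415)
cell (0,1): code 1100 → (0.105,2.000)–(0.343,1.000)
cell (0,2): code 1100 → (0.617,3.000)–(0.105,2.000)
cell (0,3): code 1000 → (1.000,3.449)–(0.617,3.000)
cell (1,0): code 0110 → (1.000,0.415)–(2.000,0.314)
cell (1,3): code 1101 → (1.998,4.000)–(1.000,3.449)
cell (1,4): code 1000 → (2.000,4.001)–(1.998,4.000)
cell (2,0): code 0110 → (2.000,0.314)–(3.000,0.610)
cell (2,4): code 1001 → (3.000,4.226)–(2.000,4.001)
cell (3,0): code 0010 → (3.000,0.610)–(3.773,1.000)
cell (3,1): code 0111 → (3.773,1.000)–(4.000,1.214)
cell (3,3): code 1011 → (4.000,3.813)–(3.656,4.000)
cell (3,4): code 0001 → (3.656,4.000)–(3.000,4.226)
cell (4,1): code 0010 → (4.000,1.214)–(4.546,2.000)
cell (4,2): code 0011 → (4.546,2.000)–(4.554,3.000)
cell (4,3): code 0001 → (4.554,3.000)–(4.000,3.813)
total: 16 segments, chained into 1 closed loop(s), length Σ = 13.041059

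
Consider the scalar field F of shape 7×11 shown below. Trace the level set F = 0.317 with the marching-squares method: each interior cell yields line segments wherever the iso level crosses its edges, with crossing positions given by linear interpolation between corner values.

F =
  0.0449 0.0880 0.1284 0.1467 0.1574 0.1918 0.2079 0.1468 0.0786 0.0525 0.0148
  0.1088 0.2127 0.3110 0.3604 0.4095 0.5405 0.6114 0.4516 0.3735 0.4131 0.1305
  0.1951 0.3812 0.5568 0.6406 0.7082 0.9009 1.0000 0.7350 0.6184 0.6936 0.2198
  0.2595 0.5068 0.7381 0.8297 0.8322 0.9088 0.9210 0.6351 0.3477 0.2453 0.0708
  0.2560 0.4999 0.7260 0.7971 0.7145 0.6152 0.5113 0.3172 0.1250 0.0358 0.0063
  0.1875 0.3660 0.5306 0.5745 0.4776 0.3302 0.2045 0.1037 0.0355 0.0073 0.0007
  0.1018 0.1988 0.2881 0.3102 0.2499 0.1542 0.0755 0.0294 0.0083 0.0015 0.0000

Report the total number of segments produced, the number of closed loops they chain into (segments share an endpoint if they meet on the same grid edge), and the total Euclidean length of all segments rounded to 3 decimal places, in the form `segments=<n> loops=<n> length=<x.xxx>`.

segments=28 loops=1 length=24.143

cell (0,2): code 0100 → (0.797,3.000)–(1.000,2.121)
cell (0,3): code 1100 → (0.633,4.000)–(0.797,3.000)
cell (0,4): code 1100 → (0.359,5.000)–(0.633,4.000)
cell (0,5): code 1100 → (0.270,6.000)–(0.359,5.000)
cell (0,6): code 1100 → (0.558,7.000)–(0.270,6.000)
cell (0,7): code 1100 → (0.808,8.000)–(0.558,7.000)
cell (0,8): code 1100 → (0.733,9.000)–(0.808,8.000)
cell (0,9): code 1000 → (1.000,9.340)–(0.733,9.000)
cell (1,0): code 0100 → (1.619,1.000)–(2.000,0.655)
cell (1,1): code 1100 → (1.024,2.000)–(1.619,1.000)
cell (1,2): code 1110 → (1.000,2.121)–(1.024,2.000)
cell (1,9): code 1001 → (2.000,9.795)–(1.000,9.340)
cell (2,0): code 0110 → (2.000,0.655)–(3.000,0.233)
cell (2,8): code 1011 → (3.000,8.300)–(2.840,9.000)
cell (2,9): code 0001 → (2.840,9.000)–(2.000,9.795)
cell (3,0): code 0110 → (3.000,0.233)–(4.000,0.250)
cell (3,7): code 1011 → (4.000,7.001)–(3.138,8.000)
cell (3,8): code 0001 → (3.138,8.000)–(3.000,8.300)
cell (4,0): code 0110 → (4.000,0.250)–(5.000,0.725)
cell (4,5): code 1011 → (5.000,5.105)–(4.633,6.000)
cell (4,6): code 0011 → (4.633,6.000)–(4.001,7.000)
cell (4,7): code 0001 → (4.001,7.000)–(4.000,7.001)
cell (5,0): code 0010 → (5.000,0.725)–(5.293,1.000)
cell (5,1): code 0011 → (5.293,1.000)–(5.881,2.000)
cell (5,2): code 0011 → (5.881,2.000)–(5.974,3.000)
cell (5,3): code 0011 → (5.974,3.000)–(5.705,4.000)
cell (5,4): code 0011 → (5.705,4.000)–(5.075,5.000)
cell (5,5): code 0001 → (5.075,5.000)–(5.000,5.105)
total: 28 segments, chained into 1 closed loop(s), length Σ = 24.143470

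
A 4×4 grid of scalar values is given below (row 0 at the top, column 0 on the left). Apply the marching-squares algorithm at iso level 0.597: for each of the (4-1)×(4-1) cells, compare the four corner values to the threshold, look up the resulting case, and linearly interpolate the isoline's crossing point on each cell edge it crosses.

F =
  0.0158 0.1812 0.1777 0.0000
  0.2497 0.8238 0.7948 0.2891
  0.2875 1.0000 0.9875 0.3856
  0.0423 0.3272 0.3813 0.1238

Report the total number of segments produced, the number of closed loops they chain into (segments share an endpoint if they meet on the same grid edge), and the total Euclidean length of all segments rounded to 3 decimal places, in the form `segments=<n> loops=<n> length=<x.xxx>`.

cell (0,0): code 0100 → (0.647,1.000)–(1.000,0.605)
cell (0,1): code 1100 → (0.679,2.000)–(0.647,1.000)
cell (0,2): code 1000 → (1.000,2.391)–(0.679,2.000)
cell (1,0): code 0110 → (1.000,0.605)–(2.000,0.434)
cell (1,2): code 1001 → (2.000,2.649)–(1.000,2.391)
cell (2,0): code 0010 → (2.000,0.434)–(2.599,1.000)
cell (2,1): code 0011 → (2.599,1.000)–(2.644,2.000)
cell (2,2): code 0001 → (2.644,2.000)–(2.000,2.649)
total: 8 segments, chained into 1 closed loop(s), length Σ = 6.822191

segments=8 loops=1 length=6.822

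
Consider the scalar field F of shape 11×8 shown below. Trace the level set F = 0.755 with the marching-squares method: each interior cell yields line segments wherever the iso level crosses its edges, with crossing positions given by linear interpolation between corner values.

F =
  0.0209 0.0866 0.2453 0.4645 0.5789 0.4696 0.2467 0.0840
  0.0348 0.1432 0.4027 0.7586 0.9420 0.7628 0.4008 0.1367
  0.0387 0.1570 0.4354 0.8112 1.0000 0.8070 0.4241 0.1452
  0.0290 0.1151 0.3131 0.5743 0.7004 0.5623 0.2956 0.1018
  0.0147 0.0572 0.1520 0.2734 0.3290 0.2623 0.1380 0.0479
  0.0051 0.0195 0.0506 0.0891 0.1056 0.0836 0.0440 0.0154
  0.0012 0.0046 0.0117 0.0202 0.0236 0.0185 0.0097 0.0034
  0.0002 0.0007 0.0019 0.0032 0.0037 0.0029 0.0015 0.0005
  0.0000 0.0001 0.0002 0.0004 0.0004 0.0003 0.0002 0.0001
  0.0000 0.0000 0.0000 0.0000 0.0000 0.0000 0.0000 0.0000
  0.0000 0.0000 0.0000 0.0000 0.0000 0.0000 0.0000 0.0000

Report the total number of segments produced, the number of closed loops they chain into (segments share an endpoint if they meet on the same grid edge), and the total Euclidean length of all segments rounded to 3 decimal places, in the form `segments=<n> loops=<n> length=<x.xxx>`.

segments=10 loops=1 length=7.156

cell (0,2): code 0100 → (0.988,3.000)–(1.000,2.990)
cell (0,3): code 1100 → (0.485,4.000)–(0.988,3.000)
cell (0,4): code 1100 → (0.973,5.000)–(0.485,4.000)
cell (0,5): code 1000 → (1.000,5.022)–(0.973,5.000)
cell (1,2): code 0110 → (1.000,2.990)–(2.000,2.850)
cell (1,5): code 1001 → (2.000,5.136)–(1.000,5.022)
cell (2,2): code 0010 → (2.000,2.850)–(2.237,3.000)
cell (2,3): code 0011 → (2.237,3.000)–(2.818,4.000)
cell (2,4): code 0011 → (2.818,4.000)–(2.213,5.000)
cell (2,5): code 0001 → (2.213,5.000)–(2.000,5.136)
total: 10 segments, chained into 1 closed loop(s), length Σ = 7.156287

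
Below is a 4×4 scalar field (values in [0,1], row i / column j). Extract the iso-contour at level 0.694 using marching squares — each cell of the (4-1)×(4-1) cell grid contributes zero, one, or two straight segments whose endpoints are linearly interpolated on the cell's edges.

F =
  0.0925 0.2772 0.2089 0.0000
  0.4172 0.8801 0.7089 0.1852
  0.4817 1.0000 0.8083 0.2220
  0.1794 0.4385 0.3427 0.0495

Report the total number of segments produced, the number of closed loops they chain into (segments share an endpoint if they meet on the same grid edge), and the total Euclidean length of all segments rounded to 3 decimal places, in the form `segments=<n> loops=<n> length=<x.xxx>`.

segments=8 loops=1 length=5.778

cell (0,0): code 0100 → (0.691,1.000)–(1.000,0.598)
cell (0,1): code 1100 → (0.970,2.000)–(0.691,1.000)
cell (0,2): code 1000 → (1.000,2.028)–(0.970,2.000)
cell (1,0): code 0110 → (1.000,0.598)–(2.000,0.410)
cell (1,2): code 1001 → (2.000,2.195)–(1.000,2.028)
cell (2,0): code 0010 → (2.000,0.410)–(2.545,1.000)
cell (2,1): code 0011 → (2.545,1.000)–(2.245,2.000)
cell (2,2): code 0001 → (2.245,2.000)–(2.000,2.195)
total: 8 segments, chained into 1 closed loop(s), length Σ = 5.778399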